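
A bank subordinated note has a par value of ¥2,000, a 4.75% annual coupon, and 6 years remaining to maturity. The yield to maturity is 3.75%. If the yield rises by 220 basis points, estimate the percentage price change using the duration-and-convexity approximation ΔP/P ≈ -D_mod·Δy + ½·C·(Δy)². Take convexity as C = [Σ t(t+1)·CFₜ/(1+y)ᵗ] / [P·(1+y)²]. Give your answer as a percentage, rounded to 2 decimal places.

With y = 0.0375:
  t   CF        PV=CF/(1+0.0375)^t    t·PV        t(t+1)·PV
  1        95.00        91.5663        91.5663         183.1325
  2        95.00        88.2566       176.5133         529.5398
  3        95.00        85.0666       255.1999       1,020.7997
  4        95.00        81.9919       327.9678       1,639.8389
  5        95.00        79.0284       395.1419       2,370.8514
  6     2,095.00     1,679.7916    10,078.7494      70,551.2455
  Σ                  2,105.7014    11,325.1385      76,295.4079
P = 2,105.7014; D_Mac = 5.37832 yrs; D_mod = 5.18392 yrs; C = 33.66087.
Duration effect: -5.18392 × (+0.022) = -0.114046
Convexity effect: 0.5 × 33.66087 × (0.022)² = +0.0081459
ΔP/P ≈ -0.114046 + 0.0081459 = -0.105900 = -10.5900%.

-10.59%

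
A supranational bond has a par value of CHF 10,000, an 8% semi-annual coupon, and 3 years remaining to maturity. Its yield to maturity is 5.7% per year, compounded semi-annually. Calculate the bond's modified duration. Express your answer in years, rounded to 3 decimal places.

Periodic yield y = 0.0285. First find Macaulay duration:
  t   CF        PV=CF/(1+0.0285)^t    t·PV
  1       400.00       388.9159       388.9159
  2       400.00       378.1389       756.2779
  3       400.00       367.6606     1,102.9818
  4       400.00       357.4726     1,429.8906
  5       400.00       347.5670     1,737.8349
  6    10,400.00     8,786.3311    52,717.9864
  Σ                 10,626.0861    58,133.8874
P = 10,626.0861; Macaulay duration = 58,133.8874 / 10,626.0861 = 5.47087 half-year periods = 2.73543 years.
Modified duration = D_Mac / (1 + y) = 2.73543 / 1.0285 = 2.65963 years.

2.660 years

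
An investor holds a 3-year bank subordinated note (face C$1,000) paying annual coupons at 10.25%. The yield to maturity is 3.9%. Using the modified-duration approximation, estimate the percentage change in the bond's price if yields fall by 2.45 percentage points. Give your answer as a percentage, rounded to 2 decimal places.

Periodic yield y = 0.039. Modified duration first:
  t   CF        PV=CF/(1+0.039)^t    t·PV
  1       102.50        98.6526        98.6526
  2       102.50        94.9495       189.8990
  3     1,102.50       982.9512     2,948.8536
  Σ                  1,176.5533     3,237.4052
P = 1,176.5533; D_Mac = 2.75160 yrs; D_mod = 2.75160/(1+0.039) = 2.64832 yrs.
ΔP/P ≈ -D_mod · Δy = -2.64832 × (-0.0245) = +0.064884 = +6.4884%.

+6.49%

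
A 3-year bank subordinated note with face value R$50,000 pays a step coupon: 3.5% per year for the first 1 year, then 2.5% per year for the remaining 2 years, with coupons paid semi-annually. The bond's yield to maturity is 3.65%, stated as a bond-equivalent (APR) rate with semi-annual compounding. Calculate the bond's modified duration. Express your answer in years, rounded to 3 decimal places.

2.834 years

Periodic yield y = 0.01825. First find Macaulay duration:
  t   CF        PV=CF/(1+0.01825)^t    t·PV
  1       875.00       859.3175       859.3175
  2       875.00       843.9160     1,687.8320
  3       625.00       591.9933     1,775.9798
  4       625.00       581.3830     2,325.5321
  5       625.00       570.9629     2,854.8147
  6    50,625.00    45,419.0999   272,514.5997
  Σ                 48,866.6726   282,018.0757
P = 48,866.6726; Macaulay duration = 282,018.0757 / 48,866.6726 = 5.77117 half-year periods = 2.88559 years.
Modified duration = D_Mac / (1 + y) = 2.88559 / 1.01825 = 2.83387 years.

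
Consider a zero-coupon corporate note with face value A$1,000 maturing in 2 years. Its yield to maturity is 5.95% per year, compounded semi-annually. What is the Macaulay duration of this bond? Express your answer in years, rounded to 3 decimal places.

A zero-coupon bond has a single cash flow at maturity, so its Macaulay duration equals its maturity: 2 years.
(Equivalently: 4 semi-annual periods ÷ 2 = 2 years.)

2.000 years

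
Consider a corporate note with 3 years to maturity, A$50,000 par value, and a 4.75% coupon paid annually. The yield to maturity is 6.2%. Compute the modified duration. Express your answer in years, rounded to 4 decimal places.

2.6960 years

Periodic yield y = 0.062. First find Macaulay duration:
  t   CF        PV=CF/(1+0.062)^t    t·PV
  1     2,375.00     2,236.3465     2,236.3465
  2     2,375.00     2,105.7877     4,211.5754
  3    52,375.00    43,727.0809   131,181.2426
  Σ                 48,069.2151   137,629.1645
P = 48,069.2151; Macaulay duration = 137,629.1645 / 48,069.2151 = 2.86315 years.
Modified duration = D_Mac / (1 + y) = 2.86315 / 1.062 = 2.69599 years.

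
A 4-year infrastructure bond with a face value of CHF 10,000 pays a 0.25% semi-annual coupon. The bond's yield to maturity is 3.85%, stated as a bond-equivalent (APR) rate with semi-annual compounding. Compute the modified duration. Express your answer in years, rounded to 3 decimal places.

Periodic yield y = 0.01925. First find Macaulay duration:
  t   CF        PV=CF/(1+0.01925)^t    t·PV
  1        12.50        12.2639        12.2639
  2        12.50        12.0323        24.0646
  3        12.50        11.8051        35.4152
  4        12.50        11.5821        46.3284
  5        12.50        11.3634        56.8168
  6        12.50        11.1487        66.8924
  7        12.50        10.9382        76.5672
  8    10,012.50     8,596.0072    68,768.0572
  Σ                  8,677.1408    69,086.4057
P = 8,677.1408; Macaulay duration = 69,086.4057 / 8,677.1408 = 7.96189 half-year periods = 3.98094 years.
Modified duration = D_Mac / (1 + y) = 3.98094 / 1.01925 = 3.90576 years.

3.906 years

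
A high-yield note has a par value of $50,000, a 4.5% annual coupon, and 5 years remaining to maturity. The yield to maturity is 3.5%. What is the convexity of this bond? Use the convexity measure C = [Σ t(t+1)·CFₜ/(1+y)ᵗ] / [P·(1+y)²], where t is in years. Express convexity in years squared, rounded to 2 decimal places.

With y = 0.035:
  t   CF        PV=CF/(1+0.035)^t    t·PV        t(t+1)·PV
  1     2,250.00     2,173.9130     2,173.9130       4,347.8261
  2     2,250.00     2,100.3991     4,200.7982      12,602.3945
  3     2,250.00     2,029.3711     6,088.1133      24,352.4531
  4     2,250.00     1,960.7450     7,842.9800      39,214.9002
  5    52,250.00    43,993.0980   219,965.4898   1,319,792.9391
  Σ                 52,257.5262   240,271.2943   1,400,310.5129
P = 52,257.5262.
Convexity = Σ t(t+1)·PV / [P·(1+y)²] = 1,400,310.5129 / (52,257.5262 × 1.071225) = 25.01467.

25.01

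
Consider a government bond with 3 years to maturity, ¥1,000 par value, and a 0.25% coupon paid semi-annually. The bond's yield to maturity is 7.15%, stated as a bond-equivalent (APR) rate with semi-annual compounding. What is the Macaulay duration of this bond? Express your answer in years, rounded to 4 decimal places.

2.9894 years

Periodic yield y = 0.03575. Discount each cash flow and weight by its period:
  t   CF        PV=CF/(1+0.03575)^t    t·PV
  1         1.25         1.2069         1.2069
  2         1.25         1.1652         2.3304
  3         1.25         1.1250         3.3749
  4         1.25         1.0862         4.3446
  5         1.25         1.0487         5.2433
  6     1,001.25       810.9851     4,865.9106
  Σ                    816.6170     4,882.4107
Price P = Σ PV = 816.6170.
Macaulay duration = Σ(t·PV) / P = 4,882.4107 / 816.6170 = 5.97883 half-year periods.
In years: 5.97883 / 2 = 2.98941 years.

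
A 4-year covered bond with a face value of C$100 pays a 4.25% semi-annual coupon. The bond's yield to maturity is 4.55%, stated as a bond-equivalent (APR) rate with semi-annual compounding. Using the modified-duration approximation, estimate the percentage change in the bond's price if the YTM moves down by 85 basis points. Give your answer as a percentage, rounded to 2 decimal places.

+3.09%

Periodic yield y = 0.02275. Modified duration first:
  t   CF        PV=CF/(1+0.02275)^t    t·PV
  1        2.125         2.0777         2.0777
  2        2.125         2.0315         4.0630
  3        2.125         1.9863         5.9590
  4        2.125         1.9421         7.7686
  5        2.125         1.8989         9.4947
  6        2.125         1.8567        11.1402
  7        2.125         1.8154        12.7078
  8      102.125        85.3053       682.4426
  Σ                     98.9141       735.6537
P = 98.9141; D_Mac = 7.43730 half-year periods = 3.71865 yrs; D_mod = 3.71865/(1+0.02275) = 3.63593 yrs.
ΔP/P ≈ -D_mod · Δy = -3.63593 × (-0.0085) = +0.030905 = +3.0905%.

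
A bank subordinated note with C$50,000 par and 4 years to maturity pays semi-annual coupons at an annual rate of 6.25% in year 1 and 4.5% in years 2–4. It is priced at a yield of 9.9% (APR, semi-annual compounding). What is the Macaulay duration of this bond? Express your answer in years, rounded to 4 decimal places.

Periodic yield y = 0.0495. Discount each cash flow and weight by its period:
  t   CF        PV=CF/(1+0.0495)^t    t·PV
  1     1,562.50     1,488.8042     1,488.8042
  2     1,562.50     1,418.5843     2,837.1685
  3     1,125.00       973.2069     2,919.6208
  4     1,125.00       927.3053     3,709.2213
  5     1,125.00       883.5687     4,417.8433
  6     1,125.00       841.8949     5,051.3692
  7     1,125.00       802.1866     5,615.3064
  8    51,125.00    34,735.5178   277,884.1427
  Σ                 42,071.0687   303,923.4765
Price P = Σ PV = 42,071.0687.
Macaulay duration = Σ(t·PV) / P = 303,923.4765 / 42,071.0687 = 7.22405 half-year periods.
In years: 7.22405 / 2 = 3.61202 years.

3.6120 years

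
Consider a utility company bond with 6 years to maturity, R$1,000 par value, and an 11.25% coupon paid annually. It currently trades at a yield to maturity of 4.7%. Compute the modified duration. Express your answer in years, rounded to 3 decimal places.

4.645 years

Periodic yield y = 0.047. First find Macaulay duration:
  t   CF        PV=CF/(1+0.047)^t    t·PV
  1       112.50       107.4499       107.4499
  2       112.50       102.6264       205.2528
  3       112.50        98.0195       294.0585
  4       112.50        93.6194       374.4776
  5       112.50        89.4168       447.0840
  6     1,112.50       844.5394     5,067.2366
  Σ                  1,335.6714     6,495.5593
P = 1,335.6714; Macaulay duration = 6,495.5593 / 1,335.6714 = 4.86314 years.
Modified duration = D_Mac / (1 + y) = 4.86314 / 1.047 = 4.64483 years.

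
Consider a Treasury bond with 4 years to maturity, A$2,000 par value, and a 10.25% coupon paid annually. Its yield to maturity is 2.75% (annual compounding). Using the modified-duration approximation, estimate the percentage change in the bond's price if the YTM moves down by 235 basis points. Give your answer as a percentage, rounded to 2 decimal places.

+8.10%

Periodic yield y = 0.0275. Modified duration first:
  t   CF        PV=CF/(1+0.0275)^t    t·PV
  1       205.00       199.5134       199.5134
  2       205.00       194.1736       388.3472
  3       205.00       188.9767       566.9302
  4     2,205.00     1,978.2504     7,913.0018
  Σ                  2,560.9142     9,067.7926
P = 2,560.9142; D_Mac = 3.54084 yrs; D_mod = 3.54084/(1+0.0275) = 3.44607 yrs.
ΔP/P ≈ -D_mod · Δy = -3.44607 × (-0.0235) = +0.080983 = +8.0983%.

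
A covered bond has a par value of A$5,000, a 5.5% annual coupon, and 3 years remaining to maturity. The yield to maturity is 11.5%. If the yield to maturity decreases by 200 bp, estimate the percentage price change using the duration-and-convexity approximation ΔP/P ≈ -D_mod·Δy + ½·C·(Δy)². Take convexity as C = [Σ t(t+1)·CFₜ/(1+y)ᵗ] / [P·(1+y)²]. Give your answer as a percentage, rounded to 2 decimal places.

+5.26%

With y = 0.115:
  t   CF        PV=CF/(1+0.115)^t    t·PV        t(t+1)·PV
  1       275.00       246.6368       246.6368         493.2735
  2       275.00       221.1989       442.3978       1,327.1934
  3     5,275.00     3,805.3785    11,416.1355      45,664.5422
  Σ                  4,273.2142    12,105.1701      47,485.0091
P = 4,273.2142; D_Mac = 2.83280 yrs; D_mod = 2.54063 yrs; C = 8.93824.
Duration effect: -2.54063 × (-0.02) = +0.050813
Convexity effect: 0.5 × 8.93824 × (-0.02)² = +0.0017876
ΔP/P ≈ +0.050813 + 0.0017876 = +0.052600 = +5.2600%.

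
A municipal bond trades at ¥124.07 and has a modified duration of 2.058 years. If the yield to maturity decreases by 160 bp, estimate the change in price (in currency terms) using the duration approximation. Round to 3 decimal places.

Duration approximation: ΔP/P ≈ -D_mod · Δy = -2.058 × (-0.016) = +0.032928.
ΔP ≈ 124.07 × (+0.032928) = +4.08537696.

+¥4.085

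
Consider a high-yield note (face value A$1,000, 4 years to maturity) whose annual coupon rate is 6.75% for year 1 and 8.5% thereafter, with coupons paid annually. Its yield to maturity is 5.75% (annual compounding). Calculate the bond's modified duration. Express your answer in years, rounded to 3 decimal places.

Periodic yield y = 0.0575. First find Macaulay duration:
  t   CF        PV=CF/(1+0.0575)^t    t·PV
  1        67.50        63.8298        63.8298
  2        85.00        76.0078       152.0156
  3        85.00        71.8750       215.6250
  4     1,085.00       867.5774     3,470.3096
  Σ                  1,079.2900     3,901.7800
P = 1,079.2900; Macaulay duration = 3,901.7800 / 1,079.2900 = 3.61514 years.
Modified duration = D_Mac / (1 + y) = 3.61514 / 1.0575 = 3.41857 years.

3.419 years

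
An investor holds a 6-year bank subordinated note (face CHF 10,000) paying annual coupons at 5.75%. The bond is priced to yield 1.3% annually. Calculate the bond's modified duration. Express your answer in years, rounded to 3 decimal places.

Periodic yield y = 0.013. First find Macaulay duration:
  t   CF        PV=CF/(1+0.013)^t    t·PV
  1       575.00       567.6209       567.6209
  2       575.00       560.3366     1,120.6731
  3       575.00       553.1457     1,659.4370
  4       575.00       546.0470     2,184.1882
  5       575.00       539.0395     2,695.1977
  6    10,575.00     9,786.4167    58,718.5002
  Σ                 12,552.6064    66,945.6171
P = 12,552.6064; Macaulay duration = 66,945.6171 / 12,552.6064 = 5.33320 years.
Modified duration = D_Mac / (1 + y) = 5.33320 / 1.013 = 5.26476 years.

5.265 years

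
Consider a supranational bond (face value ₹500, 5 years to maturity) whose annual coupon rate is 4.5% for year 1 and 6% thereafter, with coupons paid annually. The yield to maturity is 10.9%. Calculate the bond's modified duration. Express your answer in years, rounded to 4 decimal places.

4.0198 years

Periodic yield y = 0.109. First find Macaulay duration:
  t   CF        PV=CF/(1+0.109)^t    t·PV
  1        22.50        20.2885        20.2885
  2        30.00        24.3926        48.7852
  3        30.00        21.9951        65.9854
  4        30.00        19.8333        79.3332
  5       530.00       315.9498     1,579.7492
  Σ                    402.4594     1,794.1416
P = 402.4594; Macaulay duration = 1,794.1416 / 402.4594 = 4.45794 years.
Modified duration = D_Mac / (1 + y) = 4.45794 / 1.109 = 4.01979 years.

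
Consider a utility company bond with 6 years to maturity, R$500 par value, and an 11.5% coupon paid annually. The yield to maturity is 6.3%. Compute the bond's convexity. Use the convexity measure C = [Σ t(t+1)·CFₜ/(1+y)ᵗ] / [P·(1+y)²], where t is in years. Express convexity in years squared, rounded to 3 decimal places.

27.381

With y = 0.063:
  t   CF        PV=CF/(1+0.063)^t    t·PV        t(t+1)·PV
  1        57.50        54.0922        54.0922         108.1844
  2        57.50        50.8864       101.7727         305.3181
  3        57.50        47.8705       143.6115         574.4461
  4        57.50        45.0334       180.1336         900.6681
  5        57.50        42.3644       211.8222       1,270.9334
  6       557.50       386.4073     2,318.4436      16,229.1052
  Σ                    626.6542     3,009.8759      19,388.6552
P = 626.6542.
Convexity = Σ t(t+1)·PV / [P·(1+y)²] = 19,388.6552 / (626.6542 × 1.129969) = 27.38125.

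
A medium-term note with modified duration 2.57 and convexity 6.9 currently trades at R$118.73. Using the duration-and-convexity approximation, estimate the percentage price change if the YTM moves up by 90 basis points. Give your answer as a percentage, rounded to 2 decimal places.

Duration effect: -D_mod·Δy = -2.57 × (+0.009) = -0.023130
Convexity effect: ½·C·(Δy)² = 0.5 × 6.9 × (0.009)² = +0.00027945
ΔP/P ≈ -0.023130 + 0.00027945 = -0.02285055
= -2.285055%.

-2.29%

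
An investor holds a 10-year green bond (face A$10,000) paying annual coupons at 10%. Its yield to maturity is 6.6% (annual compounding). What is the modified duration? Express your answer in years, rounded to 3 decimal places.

Periodic yield y = 0.066. First find Macaulay duration:
  t   CF        PV=CF/(1+0.066)^t    t·PV
  1     1,000.00       938.0863       938.0863
  2     1,000.00       880.0059     1,760.0118
  3     1,000.00       825.5215     2,476.5645
  4     1,000.00       774.4104     3,097.6416
  5     1,000.00       726.4638     3,632.3190
  6     1,000.00       681.4857     4,088.9144
  7     1,000.00       639.2924     4,475.0471
  8     1,000.00       599.7115     4,797.6918
  9     1,000.00       562.5811     5,063.2301
  10   11,000.00     5,805.2461    58,052.4614
  Σ                 12,432.8048    88,381.9681
P = 12,432.8048; Macaulay duration = 88,381.9681 / 12,432.8048 = 7.10877 years.
Modified duration = D_Mac / (1 + y) = 7.10877 / 1.066 = 6.66864 years.

6.669 years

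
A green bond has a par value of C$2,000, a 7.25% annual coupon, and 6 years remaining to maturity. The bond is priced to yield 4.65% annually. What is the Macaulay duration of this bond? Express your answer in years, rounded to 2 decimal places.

5.14 years

Periodic yield y = 0.0465. Discount each cash flow and weight by its year:
  t   CF        PV=CF/(1+0.0465)^t    t·PV
  1       145.00       138.5571       138.5571
  2       145.00       132.4005       264.8009
  3       145.00       126.5174       379.5522
  4       145.00       120.8958       483.5830
  5       145.00       115.5239       577.6195
  6     2,145.00     1,633.0215     9,798.1290
  Σ                  2,266.9161    11,642.2418
Price P = Σ PV = 2,266.9161.
Macaulay duration = Σ(t·PV) / P = 11,642.2418 / 2,266.9161 = 5.13572 years.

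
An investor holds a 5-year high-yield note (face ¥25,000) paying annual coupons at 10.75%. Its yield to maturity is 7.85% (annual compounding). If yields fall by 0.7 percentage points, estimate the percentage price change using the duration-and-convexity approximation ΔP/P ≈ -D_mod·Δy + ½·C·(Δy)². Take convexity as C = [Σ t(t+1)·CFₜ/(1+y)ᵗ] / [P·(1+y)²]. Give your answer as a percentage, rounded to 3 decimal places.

With y = 0.0785:
  t   CF        PV=CF/(1+0.0785)^t    t·PV        t(t+1)·PV
  1     2,687.50     2,491.8869     2,491.8869       4,983.7738
  2     2,687.50     2,310.5117     4,621.0234      13,863.0703
  3     2,687.50     2,142.3382     6,427.0145      25,708.0580
  4     2,687.50     1,986.4053     7,945.6214      39,728.1069
  5    27,687.50    18,975.0529    94,875.2647     569,251.5884
  Σ                 27,906.1950   116,360.8109     653,534.5973
P = 27,906.1950; D_Mac = 4.16971 yrs; D_mod = 3.86621 yrs; C = 20.13389.
Duration effect: -3.86621 × (-0.007) = +0.027064
Convexity effect: 0.5 × 20.13389 × (-0.007)² = +0.0004933
ΔP/P ≈ +0.027064 + 0.0004933 = +0.027557 = +2.7557%.

+2.756%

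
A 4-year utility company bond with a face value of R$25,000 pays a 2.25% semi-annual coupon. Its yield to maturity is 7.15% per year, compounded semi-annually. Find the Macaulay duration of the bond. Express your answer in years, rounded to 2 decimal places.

3.83 years

Periodic yield y = 0.03575. Discount each cash flow and weight by its period:
  t   CF        PV=CF/(1+0.03575)^t    t·PV
  1       281.25       271.5424       271.5424
  2       281.25       262.1698       524.3396
  3       281.25       253.1207       759.3622
  4       281.25       244.3840       977.5360
  5       281.25       235.9488     1,179.7441
  6       281.25       227.8048     1,366.8288
  7       281.25       219.9419     1,539.5932
  8    25,281.25    19,087.9376   152,703.5011
  Σ                 20,802.8500   159,322.4474
Price P = Σ PV = 20,802.8500.
Macaulay duration = Σ(t·PV) / P = 159,322.4474 / 20,802.8500 = 7.65868 half-year periods.
In years: 7.65868 / 2 = 3.82934 years.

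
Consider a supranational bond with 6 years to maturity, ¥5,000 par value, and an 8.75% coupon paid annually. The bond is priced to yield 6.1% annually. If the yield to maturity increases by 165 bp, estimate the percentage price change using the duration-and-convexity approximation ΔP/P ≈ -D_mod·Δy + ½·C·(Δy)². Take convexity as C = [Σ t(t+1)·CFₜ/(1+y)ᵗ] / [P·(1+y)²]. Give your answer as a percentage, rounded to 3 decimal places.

With y = 0.061:
  t   CF        PV=CF/(1+0.061)^t    t·PV        t(t+1)·PV
  1       437.50       412.3468       412.3468         824.6937
  2       437.50       388.6398       777.2796       2,331.8389
  3       437.50       366.2958     1,098.8873       4,395.5493
  4       437.50       345.2364     1,380.9454       6,904.7271
  5       437.50       325.3877     1,626.9385       9,761.6311
  6     5,437.50     3,811.5969    22,869.5815     160,087.0704
  Σ                  5,649.5034    28,165.9792     184,305.5104
P = 5,649.5034; D_Mac = 4.98557 yrs; D_mod = 4.69893 yrs; C = 28.97993.
Duration effect: -4.69893 × (+0.0165) = -0.077532
Convexity effect: 0.5 × 28.97993 × (0.0165)² = +0.0039449
ΔP/P ≈ -0.077532 + 0.0039449 = -0.073587 = -7.3587%.

-7.359%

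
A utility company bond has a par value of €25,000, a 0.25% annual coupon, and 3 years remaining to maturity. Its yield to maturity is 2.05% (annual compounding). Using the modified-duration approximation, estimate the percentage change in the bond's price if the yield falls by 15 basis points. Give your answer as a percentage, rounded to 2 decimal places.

Periodic yield y = 0.0205. Modified duration first:
  t   CF        PV=CF/(1+0.0205)^t    t·PV
  1        62.50        61.2445        61.2445
  2        62.50        60.0142       120.0284
  3    25,062.50    23,582.2567    70,746.7702
  Σ                 23,703.5154    70,928.0430
P = 23,703.5154; D_Mac = 2.99230 yrs; D_mod = 2.99230/(1+0.0205) = 2.93219 yrs.
ΔP/P ≈ -D_mod · Δy = -2.93219 × (-0.0015) = +0.004398 = +0.4398%.

+0.44%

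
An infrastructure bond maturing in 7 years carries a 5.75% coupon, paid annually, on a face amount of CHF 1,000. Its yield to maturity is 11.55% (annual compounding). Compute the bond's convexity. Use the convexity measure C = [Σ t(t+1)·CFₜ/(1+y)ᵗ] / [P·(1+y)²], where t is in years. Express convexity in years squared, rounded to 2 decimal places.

34.53

With y = 0.1155:
  t   CF        PV=CF/(1+0.1155)^t    t·PV        t(t+1)·PV
  1        57.50        51.5464        51.5464         103.0928
  2        57.50        46.2092        92.4185         277.2554
  3        57.50        41.4247       124.2740         497.0961
  4        57.50        37.1355       148.5421         742.7105
  5        57.50        33.2905       166.4524         998.7142
  6        57.50        29.8435       179.0613       1,253.4289
  7     1,057.50       492.0320     3,444.2240      27,553.7923
  Σ                    731.4818     4,206.5186      31,426.0901
P = 731.4818.
Convexity = Σ t(t+1)·PV / [P·(1+y)²] = 31,426.0901 / (731.4818 × 1.244340) = 34.52611.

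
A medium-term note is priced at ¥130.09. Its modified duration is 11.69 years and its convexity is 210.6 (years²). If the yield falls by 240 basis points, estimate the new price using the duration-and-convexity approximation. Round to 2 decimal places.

¥174.48

Duration effect: -D_mod·Δy = -11.69 × (-0.024) = +0.280560
Convexity effect: ½·C·(Δy)² = 0.5 × 210.6 × (-0.024)² = +0.0606528
ΔP/P ≈ +0.280560 + 0.0606528 = +0.3412128
New price ≈ 130.09 × (1 + 0.3412128) = 174.478373152.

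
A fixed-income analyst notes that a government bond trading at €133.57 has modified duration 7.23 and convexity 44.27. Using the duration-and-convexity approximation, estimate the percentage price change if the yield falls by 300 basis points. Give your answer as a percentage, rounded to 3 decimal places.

+23.682%

Duration effect: -D_mod·Δy = -7.23 × (-0.03) = +0.216900
Convexity effect: ½·C·(Δy)² = 0.5 × 44.27 × (-0.03)² = +0.0199215
ΔP/P ≈ +0.216900 + 0.0199215 = +0.2368215
= +23.68215%.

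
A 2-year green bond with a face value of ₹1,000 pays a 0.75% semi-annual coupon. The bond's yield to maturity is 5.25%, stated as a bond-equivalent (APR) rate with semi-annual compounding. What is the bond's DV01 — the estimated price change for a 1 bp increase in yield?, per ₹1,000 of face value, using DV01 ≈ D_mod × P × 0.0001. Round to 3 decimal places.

₹0.177

Periodic yield y = 0.02625.
  t   CF        PV=CF/(1+0.02625)^t    t·PV
  1         3.75         3.6541         3.6541
  2         3.75         3.5606         7.1212
  3         3.75         3.4695        10.4086
  4     1,003.75       904.9256     3,619.7024
  Σ                    915.6098     3,640.8864
P = 915.6098; D_Mac = 3.97646 half-year periods = 1.98823 yrs; D_mod = 1.93737 yrs.
DV01 ≈ 1.93737 × 915.6098 × 0.0001 = 0.177388.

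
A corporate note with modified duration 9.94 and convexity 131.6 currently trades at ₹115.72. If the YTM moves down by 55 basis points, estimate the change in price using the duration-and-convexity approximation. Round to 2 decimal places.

+₹6.56

Duration effect: -D_mod·Δy = -9.94 × (-0.0055) = +0.054670
Convexity effect: ½·C·(Δy)² = 0.5 × 131.6 × (-0.0055)² = +0.00199045
ΔP/P ≈ +0.054670 + 0.00199045 = +0.05666045
ΔP ≈ 115.72 × (+0.05666045) = +6.556747274.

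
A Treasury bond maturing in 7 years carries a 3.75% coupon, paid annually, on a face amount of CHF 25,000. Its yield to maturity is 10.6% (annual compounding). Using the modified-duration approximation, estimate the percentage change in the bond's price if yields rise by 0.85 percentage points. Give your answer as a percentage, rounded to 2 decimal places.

Periodic yield y = 0.106. Modified duration first:
  t   CF        PV=CF/(1+0.106)^t    t·PV
  1       937.50       847.6492       847.6492
  2       937.50       766.4098     1,532.8195
  3       937.50       692.9564     2,078.8691
  4       937.50       626.5428     2,506.1713
  5       937.50       566.4944     2,832.4721
  6       937.50       512.2011     3,073.2067
  7    25,937.50    12,812.7463    89,689.2238
  Σ                 16,824.9999   102,560.4117
P = 16,824.9999; D_Mac = 6.09572 yrs; D_mod = 6.09572/(1+0.106) = 5.51150 yrs.
ΔP/P ≈ -D_mod · Δy = -5.51150 × (+0.0085) = -0.046848 = -4.6848%.

-4.68%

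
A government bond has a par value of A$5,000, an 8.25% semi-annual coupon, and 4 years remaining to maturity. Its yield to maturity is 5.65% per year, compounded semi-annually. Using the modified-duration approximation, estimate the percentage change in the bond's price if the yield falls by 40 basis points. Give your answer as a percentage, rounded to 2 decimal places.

+1.37%

Periodic yield y = 0.02825. Modified duration first:
  t   CF        PV=CF/(1+0.02825)^t    t·PV
  1       206.25       200.5835       200.5835
  2       206.25       195.0727       390.1454
  3       206.25       189.7133       569.1399
  4       206.25       184.5012       738.0046
  5       206.25       179.4322       897.1610
  6       206.25       174.5025     1,047.0150
  7       206.25       169.7082     1,187.9577
  8     5,206.25     4,166.1536    33,329.2285
  Σ                  5,459.6672    38,359.2356
P = 5,459.6672; D_Mac = 7.02593 half-year periods = 3.51296 yrs; D_mod = 3.51296/(1+0.02825) = 3.41645 yrs.
ΔP/P ≈ -D_mod · Δy = -3.41645 × (-0.004) = +0.013666 = +1.3666%.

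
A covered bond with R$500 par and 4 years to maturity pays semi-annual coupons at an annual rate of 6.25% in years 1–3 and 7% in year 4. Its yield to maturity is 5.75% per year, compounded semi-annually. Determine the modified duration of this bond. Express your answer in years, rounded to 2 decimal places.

Periodic yield y = 0.02875. First find Macaulay duration:
  t   CF        PV=CF/(1+0.02875)^t    t·PV
  1       15.625        15.1883        15.1883
  2       15.625        14.7639        29.5277
  3       15.625        14.3513        43.0538
  4       15.625        13.9502        55.8008
  5       15.625        13.5603        67.8017
  6       15.625        13.1814        79.0883
  7       17.500        14.3506       100.4540
  8      517.500       412.5072     3,300.0579
  Σ                    511.8532     3,690.9726
P = 511.8532; Macaulay duration = 3,690.9726 / 511.8532 = 7.21100 half-year periods = 3.60550 years.
Modified duration = D_Mac / (1 + y) = 3.60550 / 1.02875 = 3.50474 years.

3.50 years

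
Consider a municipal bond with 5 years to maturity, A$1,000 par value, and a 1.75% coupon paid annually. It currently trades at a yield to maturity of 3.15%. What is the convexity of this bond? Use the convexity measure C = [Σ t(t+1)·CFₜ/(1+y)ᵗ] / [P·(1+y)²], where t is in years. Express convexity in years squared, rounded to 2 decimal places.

With y = 0.0315:
  t   CF        PV=CF/(1+0.0315)^t    t·PV        t(t+1)·PV
  1        17.50        16.9656        16.9656          33.9312
  2        17.50        16.4475        32.8950          98.6849
  3        17.50        15.9452        47.8356         191.3426
  4        17.50        15.4583        61.8331         309.1656
  5     1,017.50       871.3412     4,356.7061      26,140.2364
  Σ                    936.1578     4,516.2354      26,773.3606
P = 936.1578.
Convexity = Σ t(t+1)·PV / [P·(1+y)²] = 26,773.3606 / (936.1578 × 1.063992) = 26.87914.

26.88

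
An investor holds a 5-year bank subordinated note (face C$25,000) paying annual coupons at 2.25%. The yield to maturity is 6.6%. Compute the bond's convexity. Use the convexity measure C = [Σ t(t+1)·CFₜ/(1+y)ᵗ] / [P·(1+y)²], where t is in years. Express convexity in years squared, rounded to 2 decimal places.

24.71

With y = 0.066:
  t   CF        PV=CF/(1+0.066)^t    t·PV        t(t+1)·PV
  1       562.50       527.6735       527.6735       1,055.3471
  2       562.50       495.0033       990.0067       2,970.0200
  3       562.50       464.3558     1,393.0675       5,572.2701
  4       562.50       435.6059     1,742.4234       8,712.1171
  5    25,562.50    18,570.2308    92,851.1541     557,106.9246
  Σ                 20,492.8694    97,504.3252     575,416.6789
P = 20,492.8694.
Convexity = Σ t(t+1)·PV / [P·(1+y)²] = 575,416.6789 / (20,492.8694 × 1.136356) = 24.70957.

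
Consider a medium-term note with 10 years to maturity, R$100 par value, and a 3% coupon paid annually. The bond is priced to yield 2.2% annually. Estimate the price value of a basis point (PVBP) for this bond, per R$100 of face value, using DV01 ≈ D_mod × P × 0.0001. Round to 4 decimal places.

Periodic yield y = 0.022.
  t   CF        PV=CF/(1+0.022)^t    t·PV
  1         3.00         2.9354         2.9354
  2         3.00         2.8722         5.7445
  3         3.00         2.8104         8.4312
  4         3.00         2.7499        10.9996
  5         3.00         2.6907        13.4535
  6         3.00         2.6328        15.7967
  7         3.00         2.5761        18.0328
  8         3.00         2.5207        20.1653
  9         3.00         2.4664        22.1976
  10      103.00        82.8568       828.5682
  Σ                    107.1114       946.3248
P = 107.1114; D_Mac = 8.83496 yrs; D_mod = 8.64477 yrs.
DV01 ≈ 8.64477 × 107.1114 × 0.0001 = 0.092595.

R$0.0926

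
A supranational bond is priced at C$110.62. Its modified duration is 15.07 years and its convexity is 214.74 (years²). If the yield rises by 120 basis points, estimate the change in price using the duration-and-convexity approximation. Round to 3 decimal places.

-C$18.294

Duration effect: -D_mod·Δy = -15.07 × (+0.012) = -0.180840
Convexity effect: ½·C·(Δy)² = 0.5 × 214.74 × (0.012)² = +0.01546128
ΔP/P ≈ -0.180840 + 0.01546128 = -0.16537872
ΔP ≈ 110.62 × (-0.16537872) = -18.2941940064.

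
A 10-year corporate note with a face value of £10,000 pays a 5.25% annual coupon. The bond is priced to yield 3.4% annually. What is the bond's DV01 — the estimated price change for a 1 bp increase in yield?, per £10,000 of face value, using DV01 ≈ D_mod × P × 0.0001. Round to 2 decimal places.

£9.14

Periodic yield y = 0.034.
  t   CF        PV=CF/(1+0.034)^t    t·PV
  1       525.00       507.7369       507.7369
  2       525.00       491.0415       982.0831
  3       525.00       474.8951     1,424.6853
  4       525.00       459.2796     1,837.1184
  5       525.00       444.1776     2,220.8878
  6       525.00       429.5721     2,577.4326
  7       525.00       415.4469     2,908.1284
  8       525.00       401.7862     3,214.2894
  9       525.00       388.5746     3,497.1718
  10   10,525.00     7,533.8456    75,338.4563
  Σ                 11,546.3562    94,507.9899
P = 11,546.3562; D_Mac = 8.18509 yrs; D_mod = 7.91595 yrs.
DV01 ≈ 7.91595 × 11,546.3562 × 0.0001 = 9.140038.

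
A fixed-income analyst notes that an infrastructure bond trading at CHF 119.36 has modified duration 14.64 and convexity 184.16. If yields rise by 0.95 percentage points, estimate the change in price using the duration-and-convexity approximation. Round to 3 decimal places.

-CHF 15.609

Duration effect: -D_mod·Δy = -14.64 × (+0.0095) = -0.139080
Convexity effect: ½·C·(Δy)² = 0.5 × 184.16 × (0.0095)² = +0.00831022
ΔP/P ≈ -0.139080 + 0.00831022 = -0.13076978
ΔP ≈ 119.36 × (-0.13076978) = -15.6086809408.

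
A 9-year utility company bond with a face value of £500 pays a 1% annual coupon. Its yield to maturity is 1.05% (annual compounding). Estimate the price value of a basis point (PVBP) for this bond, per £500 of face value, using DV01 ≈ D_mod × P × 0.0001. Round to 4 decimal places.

£0.4262

Periodic yield y = 0.0105.
  t   CF        PV=CF/(1+0.0105)^t    t·PV
  1         5.00         4.9480         4.9480
  2         5.00         4.8966         9.7933
  3         5.00         4.8458        14.5373
  4         5.00         4.7954        19.1816
  5         5.00         4.7456        23.7279
  6         5.00         4.6963        28.1776
  7         5.00         4.6475        32.5322
  8         5.00         4.5992        36.7934
  9       505.00       459.6894     4,137.2049
  Σ                    497.8637     4,306.8960
P = 497.8637; D_Mac = 8.65075 yrs; D_mod = 8.56086 yrs.
DV01 ≈ 8.56086 × 497.8637 × 0.0001 = 0.426214.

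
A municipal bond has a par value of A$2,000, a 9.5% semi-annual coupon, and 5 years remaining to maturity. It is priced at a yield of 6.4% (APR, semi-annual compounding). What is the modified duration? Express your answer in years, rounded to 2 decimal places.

4.03 years

Periodic yield y = 0.032. First find Macaulay duration:
  t   CF        PV=CF/(1+0.032)^t    t·PV
  1        95.00        92.0543        92.0543
  2        95.00        89.1999       178.3997
  3        95.00        86.4340       259.3019
  4        95.00        83.7539       335.0154
  5        95.00        81.1568       405.7842
  6        95.00        78.6403       471.8421
  7        95.00        76.2019       533.4132
  8        95.00        73.8390       590.7123
  9        95.00        71.5495       643.9451
  10    2,095.00     1,528.9281    15,289.2807
  Σ                  2,261.7576    18,799.7490
P = 2,261.7576; Macaulay duration = 18,799.7490 / 2,261.7576 = 8.31201 half-year periods = 4.15600 years.
Modified duration = D_Mac / (1 + y) = 4.15600 / 1.032 = 4.02714 years.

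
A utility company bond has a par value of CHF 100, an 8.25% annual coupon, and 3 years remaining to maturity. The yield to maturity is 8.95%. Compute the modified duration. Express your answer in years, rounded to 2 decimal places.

Periodic yield y = 0.0895. First find Macaulay duration:
  t   CF        PV=CF/(1+0.0895)^t    t·PV
  1         8.25         7.5723         7.5723
  2         8.25         6.9502        13.9005
  3       108.25        83.7040       251.1120
  Σ                     98.2265       272.5847
P = 98.2265; Macaulay duration = 272.5847 / 98.2265 = 2.77506 years.
Modified duration = D_Mac / (1 + y) = 2.77506 / 1.0895 = 2.54710 years.

2.55 years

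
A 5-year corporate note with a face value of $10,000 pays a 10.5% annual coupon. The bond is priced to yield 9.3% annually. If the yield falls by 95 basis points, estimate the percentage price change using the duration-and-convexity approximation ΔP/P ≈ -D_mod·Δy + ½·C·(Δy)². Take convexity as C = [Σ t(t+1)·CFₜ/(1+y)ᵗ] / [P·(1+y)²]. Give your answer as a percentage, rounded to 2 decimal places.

+3.70%

With y = 0.093:
  t   CF        PV=CF/(1+0.093)^t    t·PV        t(t+1)·PV
  1     1,050.00       960.6587       960.6587       1,921.3175
  2     1,050.00       878.9192     1,757.8385       5,273.5155
  3     1,050.00       804.1347     2,412.4042       9,649.6166
  4     1,050.00       735.7134     2,942.8535      14,714.2675
  5    11,050.00     7,083.7213    35,418.6067     212,511.6401
  Σ                 10,463.1474    43,492.3616     244,070.3571
P = 10,463.1474; D_Mac = 4.15672 yrs; D_mod = 3.80304 yrs; C = 19.52596.
Duration effect: -3.80304 × (-0.0095) = +0.036129
Convexity effect: 0.5 × 19.52596 × (-0.0095)² = +0.0008811
ΔP/P ≈ +0.036129 + 0.0008811 = +0.037010 = +3.7010%.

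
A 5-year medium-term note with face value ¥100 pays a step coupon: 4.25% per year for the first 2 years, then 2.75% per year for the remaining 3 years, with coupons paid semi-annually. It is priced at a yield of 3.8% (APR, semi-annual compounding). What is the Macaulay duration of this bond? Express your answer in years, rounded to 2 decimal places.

Periodic yield y = 0.019. Discount each cash flow and weight by its period:
  t   CF        PV=CF/(1+0.019)^t    t·PV
  1        2.125         2.0854         2.0854
  2        2.125         2.0465         4.0930
  3        2.125         2.0083         6.0250
  4        2.125         1.9709         7.8836
  5        1.375         1.2515         6.2575
  6        1.375         1.2282         7.3690
  7        1.375         1.2053         8.4369
  8        1.375         1.1828         9.4624
  9        1.375         1.1607        10.4467
  10     101.375        83.9825       839.8254
  Σ                     98.1221       901.8848
Price P = Σ PV = 98.1221.
Macaulay duration = Σ(t·PV) / P = 901.8848 / 98.1221 = 9.19145 half-year periods.
In years: 9.19145 / 2 = 4.59573 years.

4.60 years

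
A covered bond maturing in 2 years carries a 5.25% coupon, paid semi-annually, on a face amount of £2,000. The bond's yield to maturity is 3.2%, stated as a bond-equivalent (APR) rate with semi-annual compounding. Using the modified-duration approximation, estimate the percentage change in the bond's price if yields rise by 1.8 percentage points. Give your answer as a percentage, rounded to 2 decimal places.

-3.41%

Periodic yield y = 0.016. Modified duration first:
  t   CF        PV=CF/(1+0.016)^t    t·PV
  1        52.50        51.6732        51.6732
  2        52.50        50.8595       101.7190
  3        52.50        50.0585       150.1756
  4     2,052.50     1,926.2308     7,704.9234
  Σ                  2,078.8221     8,008.4912
P = 2,078.8221; D_Mac = 3.85242 half-year periods = 1.92621 yrs; D_mod = 1.92621/(1+0.016) = 1.89587 yrs.
ΔP/P ≈ -D_mod · Δy = -1.89587 × (+0.018) = -0.034126 = -3.4126%.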